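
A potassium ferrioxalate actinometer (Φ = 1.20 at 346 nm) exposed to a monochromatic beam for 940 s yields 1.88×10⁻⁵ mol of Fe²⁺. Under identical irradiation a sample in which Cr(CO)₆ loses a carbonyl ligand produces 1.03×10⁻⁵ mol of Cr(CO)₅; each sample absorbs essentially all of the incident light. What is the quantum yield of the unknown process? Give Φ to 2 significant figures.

Photons absorbed by the actinometer: 1.88×10⁻⁵ / 1.20 = 1.567×10⁻⁵ mol.
Φ(unknown) = 1.03×10⁻⁵ / 1.567×10⁻⁵ = 0.66.

Φ = 0.66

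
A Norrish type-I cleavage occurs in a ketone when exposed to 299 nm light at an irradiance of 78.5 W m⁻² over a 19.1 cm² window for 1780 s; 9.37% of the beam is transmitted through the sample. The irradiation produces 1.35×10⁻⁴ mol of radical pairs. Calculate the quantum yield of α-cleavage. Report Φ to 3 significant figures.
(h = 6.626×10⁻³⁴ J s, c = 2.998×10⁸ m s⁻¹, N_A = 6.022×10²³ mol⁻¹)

Photon energy at 299 nm: hc/λ = (6.626×10⁻³⁴)(2.998×10⁸)/(299×10⁻⁹) = 6.644×10⁻¹⁹ J.
Energy delivered: (78.5 W m⁻²)(19.1×10⁻⁴ m²)(1780 s) = 266.9 J.
Photons incident: 266.9 / 6.644×10⁻¹⁹ = 4.017×10²⁰, i.e. 4.017×10²⁰/6.022×10²³ = 6.671×10⁻⁴ mol.
Fraction absorbed: 1 − 9.37/100 = 0.9063.
Photons absorbed: 0.9063 × 6.671×10⁻⁴ = 6.046×10⁻⁴ mol.
Φ = 1.35×10⁻⁴ mol / 6.046×10⁻⁴ mol photons = 0.223.

Φ = 0.223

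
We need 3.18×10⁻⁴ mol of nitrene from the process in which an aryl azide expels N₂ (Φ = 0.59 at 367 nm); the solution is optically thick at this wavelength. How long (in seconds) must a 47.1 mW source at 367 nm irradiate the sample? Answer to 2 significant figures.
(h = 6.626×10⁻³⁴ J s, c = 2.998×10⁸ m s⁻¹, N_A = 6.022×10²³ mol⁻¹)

Photons that must be absorbed: 3.18×10⁻⁴ / 0.59 = 5.390×10⁻⁴ mol.
Photon energy: hc/λ = 5.413×10⁻¹⁹ J; per mole, 3.260×10⁵ J mol⁻¹.
Energy required: 5.390×10⁻⁴ × 3.260×10⁵ = 175.7 J.
Time: 175.7 J / 0.0471 W = 3700 s.

t ≈ 3700 s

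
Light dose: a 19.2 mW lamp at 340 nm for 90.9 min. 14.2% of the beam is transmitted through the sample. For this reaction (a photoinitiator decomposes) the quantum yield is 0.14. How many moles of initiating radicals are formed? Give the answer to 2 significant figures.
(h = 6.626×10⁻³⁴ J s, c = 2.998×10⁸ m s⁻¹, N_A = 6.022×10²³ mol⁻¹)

Photon energy at 340 nm: hc/λ = (6.626×10⁻³⁴)(2.998×10⁸)/(340×10⁻⁹) = 5.843×10⁻¹⁹ J.
Energy delivered: (19.2 mW)(5454 s) = 104.7 J.
Photons incident: 104.7 / 5.843×10⁻¹⁹ = 1.792×10²⁰, i.e. 1.792×10²⁰/6.022×10²³ = 2.976×10⁻⁴ mol.
Fraction absorbed: 1 − 14.2/100 = 0.8580.
Photons absorbed: 0.8580 × 2.976×10⁻⁴ = 2.553×10⁻⁴ mol.
Product: Φ × n_abs = 0.14 × 2.553×10⁻⁴ = 3.574×10⁻⁵ mol.

3.6×10⁻⁵ mol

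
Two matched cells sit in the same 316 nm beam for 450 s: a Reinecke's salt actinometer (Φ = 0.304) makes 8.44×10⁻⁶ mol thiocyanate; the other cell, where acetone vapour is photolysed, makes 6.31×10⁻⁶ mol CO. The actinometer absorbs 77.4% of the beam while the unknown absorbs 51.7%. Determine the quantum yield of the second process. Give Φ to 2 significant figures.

Φ = 0.34

Photons absorbed by the actinometer: 8.44×10⁻⁶ / 0.304 = 2.776×10⁻⁵ mol.
Incident flux: 2.776×10⁻⁵ / 0.774 = 3.587×10⁻⁵ einstein.
Absorbed by unknown: 0.517 × 3.587×10⁻⁵ = 1.854×10⁻⁵ mol.
Φ(unknown) = 6.31×10⁻⁶ / 1.854×10⁻⁵ = 0.34.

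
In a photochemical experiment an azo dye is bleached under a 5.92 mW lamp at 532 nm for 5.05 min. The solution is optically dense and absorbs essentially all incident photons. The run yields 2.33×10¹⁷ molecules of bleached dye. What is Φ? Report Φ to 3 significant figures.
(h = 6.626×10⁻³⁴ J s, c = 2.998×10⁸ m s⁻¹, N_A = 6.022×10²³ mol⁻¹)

Product: 2.33×10¹⁷ / 6.022×10²³ = 3.869×10⁻⁷ mol.
Photon energy at 532 nm: hc/λ = (6.626×10⁻³⁴)(2.998×10⁸)/(532×10⁻⁹) = 3.734×10⁻¹⁹ J.
Energy delivered: (5.92 mW)(303 s) = 1.794 J.
Photons incident: 1.794 / 3.734×10⁻¹⁹ = 4.804×10¹⁸, i.e. 4.804×10¹⁸/6.022×10²³ = 7.977×10⁻⁶ mol.
Φ = 3.869×10⁻⁷ mol / 7.977×10⁻⁶ mol photons = 0.0485.

Φ = 0.0485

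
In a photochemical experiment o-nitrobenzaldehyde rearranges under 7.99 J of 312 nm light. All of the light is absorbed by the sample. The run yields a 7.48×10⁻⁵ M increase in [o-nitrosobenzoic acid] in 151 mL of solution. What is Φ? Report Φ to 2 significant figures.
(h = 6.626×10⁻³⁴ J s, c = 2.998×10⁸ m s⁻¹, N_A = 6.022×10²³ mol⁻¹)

Φ = 0.54

Product: (7.48×10⁻⁵ M)(0.151 L) = 1.129×10⁻⁵ mol.
Photon energy at 312 nm: hc/λ = (6.626×10⁻³⁴)(2.998×10⁸)/(312×10⁻⁹) = 6.367×10⁻¹⁹ J.
Photons incident: 7.99 / 6.367×10⁻¹⁹ = 1.255×10¹⁹, i.e. 1.255×10¹⁹/6.022×10²³ = 2.084×10⁻⁵ mol.
Φ = 1.129×10⁻⁵ mol / 2.084×10⁻⁵ mol photons = 0.54.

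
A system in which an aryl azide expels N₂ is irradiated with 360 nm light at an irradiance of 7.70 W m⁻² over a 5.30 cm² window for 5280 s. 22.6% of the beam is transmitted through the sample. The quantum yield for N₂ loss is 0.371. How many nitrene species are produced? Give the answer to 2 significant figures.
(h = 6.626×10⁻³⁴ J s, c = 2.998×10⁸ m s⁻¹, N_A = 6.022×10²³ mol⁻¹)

Photon energy at 360 nm: hc/λ = (6.626×10⁻³⁴)(2.998×10⁸)/(360×10⁻⁹) = 5.518×10⁻¹⁹ J.
Energy delivered: (7.70 W m⁻²)(5.30×10⁻⁴ m²)(5280 s) = 21.55 J.
Photons incident: 21.55 / 5.518×10⁻¹⁹ = 3.905×10¹⁹, i.e. 3.905×10¹⁹/6.022×10²³ = 6.485×10⁻⁵ mol.
Fraction absorbed: 1 − 22.6/100 = 0.7740.
Photons absorbed: 0.7740 × 6.485×10⁻⁵ = 5.019×10⁻⁵ mol.
Product: Φ × n_abs = 0.371 × 5.019×10⁻⁵ = 1.862×10⁻⁵ mol.
As a count: 1.862×10⁻⁵ × 6.022×10²³ = 1.1×10¹⁹.

1.1×10¹⁹ species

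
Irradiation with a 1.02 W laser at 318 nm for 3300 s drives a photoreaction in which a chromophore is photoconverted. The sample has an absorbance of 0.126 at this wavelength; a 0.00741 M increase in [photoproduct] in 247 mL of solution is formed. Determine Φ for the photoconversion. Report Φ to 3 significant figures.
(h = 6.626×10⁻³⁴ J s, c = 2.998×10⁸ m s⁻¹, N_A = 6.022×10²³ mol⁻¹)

Product: (0.00741 M)(0.247 L) = 0.001830 mol.
Photon energy at 318 nm: hc/λ = (6.626×10⁻³⁴)(2.998×10⁸)/(318×10⁻⁹) = 6.247×10⁻¹⁹ J.
Energy delivered: (1.02 W)(3300 s) = 3366 J.
Photons incident: 3366 / 6.247×10⁻¹⁹ = 5.388×10²¹, i.e. 5.388×10²¹/6.022×10²³ = 0.008947 mol.
Fraction absorbed: 1 − 10^(−0.126) = 0.2518.
Photons absorbed: 0.2518 × 0.008947 = 0.002253 mol.
Φ = 0.001830 mol / 0.002253 mol photons = 0.812.

Φ = 0.812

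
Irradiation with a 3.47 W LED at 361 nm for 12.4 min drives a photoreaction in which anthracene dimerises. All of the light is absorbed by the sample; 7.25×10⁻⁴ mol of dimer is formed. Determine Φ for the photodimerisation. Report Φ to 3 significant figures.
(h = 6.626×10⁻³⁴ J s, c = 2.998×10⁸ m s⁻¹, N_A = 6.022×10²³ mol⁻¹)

Φ = 0.0931

Photon energy at 361 nm: hc/λ = (6.626×10⁻³⁴)(2.998×10⁸)/(361×10⁻⁹) = 5.503×10⁻¹⁹ J.
Energy delivered: (3.47 W)(744 s) = 2582 J.
Photons incident: 2582 / 5.503×10⁻¹⁹ = 4.692×10²¹, i.e. 4.692×10²¹/6.022×10²³ = 0.007791 mol.
Φ = 7.25×10⁻⁴ mol / 0.007791 mol photons = 0.0931.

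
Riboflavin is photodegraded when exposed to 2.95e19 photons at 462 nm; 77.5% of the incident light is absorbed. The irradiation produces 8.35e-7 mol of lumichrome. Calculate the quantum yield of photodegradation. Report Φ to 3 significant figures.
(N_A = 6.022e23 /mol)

Φ = 0.0220

Moles of photons: 2.95e19 / 6.022e23 = 4.899e-5 mol.
Photons absorbed: 0.775 × 4.899e-5 = 3.797e-5 mol.
Φ = 8.35e-7 mol / 3.797e-5 mol photons = 0.0220.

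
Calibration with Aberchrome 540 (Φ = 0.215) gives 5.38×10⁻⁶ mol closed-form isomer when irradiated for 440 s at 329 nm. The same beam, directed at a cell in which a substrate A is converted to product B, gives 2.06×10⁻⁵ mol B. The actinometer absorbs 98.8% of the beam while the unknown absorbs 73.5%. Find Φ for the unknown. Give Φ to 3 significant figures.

Φ = 1.11

Photons absorbed by the actinometer: 5.38×10⁻⁶ / 0.215 = 2.502×10⁻⁵ mol.
Incident flux: 2.502×10⁻⁵ / 0.988 = 2.532×10⁻⁵ einstein.
Absorbed by unknown: 0.735 × 2.532×10⁻⁵ = 1.861×10⁻⁵ mol.
Φ(unknown) = 2.06×10⁻⁵ / 1.861×10⁻⁵ = 1.11.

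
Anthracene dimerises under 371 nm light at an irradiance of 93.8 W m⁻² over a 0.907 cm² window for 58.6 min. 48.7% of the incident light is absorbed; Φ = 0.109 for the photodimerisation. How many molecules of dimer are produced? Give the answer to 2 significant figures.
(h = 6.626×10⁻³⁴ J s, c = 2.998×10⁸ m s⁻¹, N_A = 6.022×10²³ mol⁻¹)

3.0×10¹⁸ molecules

Photon energy at 371 nm: hc/λ = (6.626×10⁻³⁴)(2.998×10⁸)/(371×10⁻⁹) = 5.354×10⁻¹⁹ J.
Energy delivered: (93.8 W m⁻²)(0.907×10⁻⁴ m²)(3516 s) = 29.91 J.
Photons incident: 29.91 / 5.354×10⁻¹⁹ = 5.586×10¹⁹, i.e. 5.586×10¹⁹/6.022×10²³ = 9.276×10⁻⁵ mol.
Photons absorbed: 0.487 × 9.276×10⁻⁵ = 4.517×10⁻⁵ mol.
Product: Φ × n_abs = 0.109 × 4.517×10⁻⁵ = 4.924×10⁻⁶ mol.
As a count: 4.924×10⁻⁶ × 6.022×10²³ = 3.0×10¹⁸.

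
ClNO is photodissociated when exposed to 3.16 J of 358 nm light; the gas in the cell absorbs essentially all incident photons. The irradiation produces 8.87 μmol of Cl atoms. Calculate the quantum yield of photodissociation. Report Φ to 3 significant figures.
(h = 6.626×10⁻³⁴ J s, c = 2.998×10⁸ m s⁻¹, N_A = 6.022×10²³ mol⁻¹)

Product: 8.87 μmol = 8.87×10⁻⁶ mol.
Photon energy at 358 nm: hc/λ = (6.626×10⁻³⁴)(2.998×10⁸)/(358×10⁻⁹) = 5.549×10⁻¹⁹ J.
Photons incident: 3.16 / 5.549×10⁻¹⁹ = 5.695×10¹⁸, i.e. 5.695×10¹⁸/6.022×10²³ = 9.457×10⁻⁶ mol.
Φ = 8.87×10⁻⁶ mol / 9.457×10⁻⁶ mol photons = 0.938.

Φ = 0.938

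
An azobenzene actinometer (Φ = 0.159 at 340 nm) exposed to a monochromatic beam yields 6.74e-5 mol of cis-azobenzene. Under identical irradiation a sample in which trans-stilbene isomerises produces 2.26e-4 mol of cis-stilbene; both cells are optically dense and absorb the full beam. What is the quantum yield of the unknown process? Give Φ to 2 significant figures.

Φ = 0.53

Photons absorbed by the actinometer: 6.74e-5 / 0.159 = 4.239e-4 mol.
Φ(unknown) = 2.26e-4 / 4.239e-4 = 0.53.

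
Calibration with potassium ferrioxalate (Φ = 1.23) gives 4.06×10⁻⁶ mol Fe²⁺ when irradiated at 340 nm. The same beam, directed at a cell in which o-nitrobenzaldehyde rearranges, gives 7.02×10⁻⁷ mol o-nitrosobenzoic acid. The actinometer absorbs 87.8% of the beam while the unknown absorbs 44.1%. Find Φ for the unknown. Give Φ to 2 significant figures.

Φ = 0.42

Photons absorbed by the actinometer: 4.06×10⁻⁶ / 1.23 = 3.301×10⁻⁶ mol.
Incident flux: 3.301×10⁻⁶ / 0.878 = 3.760×10⁻⁶ einstein.
Absorbed by unknown: 0.441 × 3.760×10⁻⁶ = 1.658×10⁻⁶ mol.
Φ(unknown) = 7.02×10⁻⁷ / 1.658×10⁻⁶ = 0.42.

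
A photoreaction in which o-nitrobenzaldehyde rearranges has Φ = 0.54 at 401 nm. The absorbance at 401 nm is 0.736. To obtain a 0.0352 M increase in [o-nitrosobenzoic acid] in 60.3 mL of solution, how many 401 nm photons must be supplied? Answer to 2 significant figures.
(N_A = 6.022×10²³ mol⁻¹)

Product: (0.0352 M)(0.0603 L) = 0.002123 mol.
Photons that must be absorbed: 0.002123 / 0.54 = 0.003931 mol.
Fraction absorbed: 1 − 10^(−0.736) = 0.8163.
Incident photons needed: 0.003931 / 0.8163 = 0.004816 mol.
Photon count: 0.004816 × 6.022×10²³ = 2.9×10²¹.

2.9×10²¹ photons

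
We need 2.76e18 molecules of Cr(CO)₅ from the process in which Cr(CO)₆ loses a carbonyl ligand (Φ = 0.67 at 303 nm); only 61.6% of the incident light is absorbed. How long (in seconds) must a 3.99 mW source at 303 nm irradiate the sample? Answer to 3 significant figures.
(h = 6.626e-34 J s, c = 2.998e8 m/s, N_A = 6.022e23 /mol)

Product: 2.76e18 / 6.022e23 = 4.583e-6 mol.
Photons that must be absorbed: 4.583e-6 / 0.67 = 6.840e-6 mol.
Incident photons needed: 6.840e-6 / 0.616 = 1.110e-5 mol.
Photon energy: hc/λ = 6.556e-19 J; per mole, 3.948e5 J mol⁻¹.
Energy required: 1.110e-5 × 3.948e5 = 4.382 J.
Time: 4.382 J / 0.00399 W = 1100 s.

t ≈ 1100 s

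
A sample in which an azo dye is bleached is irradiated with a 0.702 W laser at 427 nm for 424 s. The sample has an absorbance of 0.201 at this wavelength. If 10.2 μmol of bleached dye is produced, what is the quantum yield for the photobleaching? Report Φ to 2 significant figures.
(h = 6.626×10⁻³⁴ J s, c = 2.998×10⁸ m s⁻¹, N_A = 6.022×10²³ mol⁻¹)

Φ = 0.026

Product: 10.2 μmol = 1.02×10⁻⁵ mol.
Photon energy at 427 nm: hc/λ = (6.626×10⁻³⁴)(2.998×10⁸)/(427×10⁻⁹) = 4.652×10⁻¹⁹ J.
Energy delivered: (0.702 W)(424 s) = 297.6 J.
Photons incident: 297.6 / 4.652×10⁻¹⁹ = 6.397×10²⁰, i.e. 6.397×10²⁰/6.022×10²³ = 0.001062 mol.
Fraction absorbed: 1 − 10^(−0.201) = 0.3705.
Photons absorbed: 0.3705 × 0.001062 = 3.935×10⁻⁴ mol.
Φ = 1.02×10⁻⁵ mol / 3.935×10⁻⁴ mol photons = 0.026.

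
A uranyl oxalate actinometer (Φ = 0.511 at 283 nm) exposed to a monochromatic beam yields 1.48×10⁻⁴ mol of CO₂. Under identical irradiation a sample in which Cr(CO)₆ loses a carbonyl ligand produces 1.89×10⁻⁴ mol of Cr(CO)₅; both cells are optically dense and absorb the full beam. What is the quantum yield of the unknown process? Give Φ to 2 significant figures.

Φ = 0.65

Photons absorbed by the actinometer: 1.48×10⁻⁴ / 0.511 = 2.896×10⁻⁴ mol.
Φ(unknown) = 1.89×10⁻⁴ / 2.896×10⁻⁴ = 0.65.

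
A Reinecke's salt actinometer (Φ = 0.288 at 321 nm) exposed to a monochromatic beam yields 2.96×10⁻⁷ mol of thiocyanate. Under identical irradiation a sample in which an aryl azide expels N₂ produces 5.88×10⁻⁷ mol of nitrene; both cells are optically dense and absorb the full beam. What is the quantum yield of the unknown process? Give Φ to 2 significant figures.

Φ = 0.57

Photons absorbed by the actinometer: 2.96×10⁻⁷ / 0.288 = 1.028×10⁻⁶ mol.
Φ(unknown) = 5.88×10⁻⁷ / 1.028×10⁻⁶ = 0.57.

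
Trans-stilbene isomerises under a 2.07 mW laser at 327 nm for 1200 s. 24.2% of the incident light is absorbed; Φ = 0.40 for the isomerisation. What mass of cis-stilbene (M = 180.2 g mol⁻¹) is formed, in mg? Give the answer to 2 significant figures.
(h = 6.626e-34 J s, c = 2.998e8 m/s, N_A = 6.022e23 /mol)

Photon energy at 327 nm: hc/λ = (6.626e-34)(2.998e8)/(327e-9) = 6.075e-19 J.
Energy delivered: (2.07 mW)(1200 s) = 2.484 J.
Photons incident: 2.484 / 6.075e-19 = 4.089e18, i.e. 4.089e18/6.022e23 = 6.790e-6 mol.
Photons absorbed: 0.242 × 6.790e-6 = 1.643e-6 mol.
Product: Φ × n_abs = 0.40 × 1.643e-6 = 6.572e-7 mol.
Mass: 6.572e-7 × 180.2 = 1.184e-4 g = 0.12 mg.

0.12 mg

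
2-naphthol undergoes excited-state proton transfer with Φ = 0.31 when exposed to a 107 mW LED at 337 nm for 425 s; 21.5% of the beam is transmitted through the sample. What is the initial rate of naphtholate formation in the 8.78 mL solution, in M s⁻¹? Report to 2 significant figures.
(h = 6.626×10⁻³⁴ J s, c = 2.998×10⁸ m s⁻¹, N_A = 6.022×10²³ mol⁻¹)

Photon energy at 337 nm: hc/λ = (6.626×10⁻³⁴)(2.998×10⁸)/(337×10⁻⁹) = 5.895×10⁻¹⁹ J.
Energy delivered: (107 mW)(425 s) = 45.48 J.
Photons incident: 45.48 / 5.895×10⁻¹⁹ = 7.715×10¹⁹, i.e. 7.715×10¹⁹/6.022×10²³ = 1.281×10⁻⁴ mol.
Fraction absorbed: 1 − 21.5/100 = 0.7850.
Photons absorbed: 0.7850 × 1.281×10⁻⁴ = 1.006×10⁻⁴ mol.
Product formed: 0.31 × 1.006×10⁻⁴ = 3.119×10⁻⁵ mol.
Rate: 3.119×10⁻⁵ mol / (425 s × 0.00878 L) = 8.4×10⁻⁶ M s⁻¹.

8.4×10⁻⁶ M s⁻¹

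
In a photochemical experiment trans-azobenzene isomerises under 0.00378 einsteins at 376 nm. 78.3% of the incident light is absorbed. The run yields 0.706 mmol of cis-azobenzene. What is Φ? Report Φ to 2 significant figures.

Product: 0.706 mmol = 7.06×10⁻⁴ mol.
Photons absorbed: 0.783 × 0.00378 = 0.002960 mol.
Φ = 7.06×10⁻⁴ mol / 0.002960 mol photons = 0.24.

Φ = 0.24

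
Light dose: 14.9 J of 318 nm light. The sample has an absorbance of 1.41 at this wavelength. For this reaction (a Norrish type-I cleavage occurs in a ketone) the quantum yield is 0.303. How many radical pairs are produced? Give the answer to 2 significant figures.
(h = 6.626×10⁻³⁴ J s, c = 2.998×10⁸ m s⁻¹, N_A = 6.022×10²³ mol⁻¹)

6.9×10¹⁸ radical pairs

Photon energy at 318 nm: hc/λ = (6.626×10⁻³⁴)(2.998×10⁸)/(318×10⁻⁹) = 6.247×10⁻¹⁹ J.
Photons incident: 14.9 / 6.247×10⁻¹⁹ = 2.385×10¹⁹, i.e. 2.385×10¹⁹/6.022×10²³ = 3.960×10⁻⁵ mol.
Fraction absorbed: 1 − 10^(−1.41) = 0.9611.
Photons absorbed: 0.9611 × 3.960×10⁻⁵ = 3.806×10⁻⁵ mol.
Product: Φ × n_abs = 0.303 × 3.806×10⁻⁵ = 1.153×10⁻⁵ mol.
As a count: 1.153×10⁻⁵ × 6.022×10²³ = 6.9×10¹⁸.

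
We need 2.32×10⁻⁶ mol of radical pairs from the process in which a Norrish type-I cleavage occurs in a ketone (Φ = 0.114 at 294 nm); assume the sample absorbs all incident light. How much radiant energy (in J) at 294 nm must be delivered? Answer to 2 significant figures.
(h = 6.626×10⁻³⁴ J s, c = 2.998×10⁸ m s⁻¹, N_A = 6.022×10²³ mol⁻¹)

Photons that must be absorbed: 2.32×10⁻⁶ / 0.114 = 2.035×10⁻⁵ mol.
Photon energy: hc/λ = 6.757×10⁻¹⁹ J; per mole, 4.069×10⁵ J mol⁻¹.
Energy required: 2.035×10⁻⁵ × 4.069×10⁵ = 8.3 J.

8.3 J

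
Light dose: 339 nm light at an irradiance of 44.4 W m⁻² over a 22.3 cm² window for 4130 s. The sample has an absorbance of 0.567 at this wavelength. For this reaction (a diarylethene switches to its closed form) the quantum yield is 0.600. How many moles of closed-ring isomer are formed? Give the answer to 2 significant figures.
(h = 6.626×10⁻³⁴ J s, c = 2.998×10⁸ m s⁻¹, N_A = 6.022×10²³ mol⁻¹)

5.1×10⁻⁴ mol

Photon energy at 339 nm: hc/λ = (6.626×10⁻³⁴)(2.998×10⁸)/(339×10⁻⁹) = 5.860×10⁻¹⁹ J.
Energy delivered: (44.4 W m⁻²)(22.3×10⁻⁴ m²)(4130 s) = 408.9 J.
Photons incident: 408.9 / 5.860×10⁻¹⁹ = 6.978×10²⁰, i.e. 6.978×10²⁰/6.022×10²³ = 0.001159 mol.
Fraction absorbed: 1 − 10^(−0.567) = 0.7290.
Photons absorbed: 0.7290 × 0.001159 = 8.449×10⁻⁴ mol.
Product: Φ × n_abs = 0.600 × 8.449×10⁻⁴ = 5.069×10⁻⁴ mol.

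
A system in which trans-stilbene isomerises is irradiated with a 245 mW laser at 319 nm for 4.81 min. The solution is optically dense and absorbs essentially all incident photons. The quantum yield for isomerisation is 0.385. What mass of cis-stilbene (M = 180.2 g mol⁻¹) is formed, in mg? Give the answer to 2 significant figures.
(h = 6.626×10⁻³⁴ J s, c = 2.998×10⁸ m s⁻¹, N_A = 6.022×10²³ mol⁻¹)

13 mg

Photon energy at 319 nm: hc/λ = (6.626×10⁻³⁴)(2.998×10⁸)/(319×10⁻⁹) = 6.227×10⁻¹⁹ J.
Energy delivered: (245 mW)(288.6 s) = 70.71 J.
Photons incident: 70.71 / 6.227×10⁻¹⁹ = 1.136×10²⁰, i.e. 1.136×10²⁰/6.022×10²³ = 1.886×10⁻⁴ mol.
Product: Φ × n_abs = 0.385 × 1.886×10⁻⁴ = 7.261×10⁻⁵ mol.
Mass: 7.261×10⁻⁵ × 180.2 = 0.01308 g = 13 mg.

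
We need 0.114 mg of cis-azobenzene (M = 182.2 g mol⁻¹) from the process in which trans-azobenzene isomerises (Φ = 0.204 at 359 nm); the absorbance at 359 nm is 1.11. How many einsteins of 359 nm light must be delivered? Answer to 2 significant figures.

Product: 0.114 mg / 182.2 g mol⁻¹ = 6.257×10⁻⁷ mol.
Photons that must be absorbed: 6.257×10⁻⁷ / 0.204 = 3.067×10⁻⁶ mol.
Fraction absorbed: 1 − 10^(−1.11) = 0.9224.
Incident photons needed: 3.067×10⁻⁶ / 0.9224 = 3.325×10⁻⁶ mol.

3.3×10⁻⁶ einstein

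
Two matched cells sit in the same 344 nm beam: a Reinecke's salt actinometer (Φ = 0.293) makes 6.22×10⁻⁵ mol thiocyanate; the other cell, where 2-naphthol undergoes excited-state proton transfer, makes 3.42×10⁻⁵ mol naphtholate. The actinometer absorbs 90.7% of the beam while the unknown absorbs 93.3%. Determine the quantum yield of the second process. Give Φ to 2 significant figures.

Φ = 0.16

Photons absorbed by the actinometer: 6.22×10⁻⁵ / 0.293 = 2.123×10⁻⁴ mol.
Incident flux: 2.123×10⁻⁴ / 0.907 = 2.341×10⁻⁴ einstein.
Absorbed by unknown: 0.933 × 2.341×10⁻⁴ = 2.184×10⁻⁴ mol.
Φ(unknown) = 3.42×10⁻⁵ / 2.184×10⁻⁴ = 0.16.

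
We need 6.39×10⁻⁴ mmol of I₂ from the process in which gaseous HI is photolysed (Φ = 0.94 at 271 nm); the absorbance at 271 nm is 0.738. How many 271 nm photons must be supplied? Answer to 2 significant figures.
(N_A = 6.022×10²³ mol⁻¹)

Product: 6.39×10⁻⁴ mmol = 6.39×10⁻⁷ mol.
Photons that must be absorbed: 6.39×10⁻⁷ / 0.94 = 6.798×10⁻⁷ mol.
Fraction absorbed: 1 − 10^(−0.738) = 0.8172.
Incident photons needed: 6.798×10⁻⁷ / 0.8172 = 8.319×10⁻⁷ mol.
Photon count: 8.319×10⁻⁷ × 6.022×10²³ = 5.0×10¹⁷.

5.0×10¹⁷ photons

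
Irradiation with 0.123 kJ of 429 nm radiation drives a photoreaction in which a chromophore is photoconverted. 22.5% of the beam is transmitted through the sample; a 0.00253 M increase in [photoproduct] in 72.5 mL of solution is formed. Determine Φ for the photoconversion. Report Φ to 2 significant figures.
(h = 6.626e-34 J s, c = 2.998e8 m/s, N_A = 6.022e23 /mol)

Product: (0.00253 M)(0.0725 L) = 1.834e-4 mol.
Photon energy at 429 nm: hc/λ = (6.626e-34)(2.998e8)/(429e-9) = 4.630e-19 J.
Incident energy: 0.123 kJ = 123 J.
Photons incident: 123 / 4.630e-19 = 2.657e20, i.e. 2.657e20/6.022e23 = 4.412e-4 mol.
Fraction absorbed: 1 − 22.5/100 = 0.7750.
Photons absorbed: 0.7750 × 4.412e-4 = 3.419e-4 mol.
Φ = 1.834e-4 mol / 3.419e-4 mol photons = 0.54.

Φ = 0.54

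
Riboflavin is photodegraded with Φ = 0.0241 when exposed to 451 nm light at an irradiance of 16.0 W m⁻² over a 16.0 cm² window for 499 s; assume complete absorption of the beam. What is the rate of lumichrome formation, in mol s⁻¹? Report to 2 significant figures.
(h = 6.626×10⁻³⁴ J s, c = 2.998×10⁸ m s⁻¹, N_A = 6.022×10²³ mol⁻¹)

2.3×10⁻⁹ mol s⁻¹

Photon energy at 451 nm: hc/λ = (6.626×10⁻³⁴)(2.998×10⁸)/(451×10⁻⁹) = 4.405×10⁻¹⁹ J.
Energy delivered: (16.0 W m⁻²)(16.0×10⁻⁴ m²)(499 s) = 12.77 J.
Photons incident: 12.77 / 4.405×10⁻¹⁹ = 2.899×10¹⁹, i.e. 2.899×10¹⁹/6.022×10²³ = 4.814×10⁻⁵ mol.
Product formed: 0.0241 × 4.814×10⁻⁵ = 1.160×10⁻⁶ mol.
Rate: 1.160×10⁻⁶ / 499 s = 2.3×10⁻⁹ mol s⁻¹.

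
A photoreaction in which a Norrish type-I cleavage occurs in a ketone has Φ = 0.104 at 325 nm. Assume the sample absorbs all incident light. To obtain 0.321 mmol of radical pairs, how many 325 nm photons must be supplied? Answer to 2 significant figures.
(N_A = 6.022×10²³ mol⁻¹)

Product: 0.321 mmol = 3.21×10⁻⁴ mol.
Photons that must be absorbed: 3.21×10⁻⁴ / 0.104 = 0.003087 mol.
Photon count: 0.003087 × 6.022×10²³ = 1.9×10²¹.

1.9×10²¹ photons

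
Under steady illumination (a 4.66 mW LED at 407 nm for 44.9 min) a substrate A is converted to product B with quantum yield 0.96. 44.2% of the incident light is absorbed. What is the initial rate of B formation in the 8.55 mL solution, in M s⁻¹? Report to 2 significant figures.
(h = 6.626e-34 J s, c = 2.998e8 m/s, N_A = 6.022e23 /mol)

Photon energy at 407 nm: hc/λ = (6.626e-34)(2.998e8)/(407e-9) = 4.881e-19 J.
Energy delivered: (4.66 mW)(2694 s) = 12.55 J.
Photons incident: 12.55 / 4.881e-19 = 2.571e19, i.e. 2.571e19/6.022e23 = 4.269e-5 mol.
Photons absorbed: 0.442 × 4.269e-5 = 1.887e-5 mol.
Product formed: 0.96 × 1.887e-5 = 1.812e-5 mol.
Rate: 1.812e-5 mol / (2694 s × 0.00855 L) = 7.9e-7 M s⁻¹.

7.9e-7 M s⁻¹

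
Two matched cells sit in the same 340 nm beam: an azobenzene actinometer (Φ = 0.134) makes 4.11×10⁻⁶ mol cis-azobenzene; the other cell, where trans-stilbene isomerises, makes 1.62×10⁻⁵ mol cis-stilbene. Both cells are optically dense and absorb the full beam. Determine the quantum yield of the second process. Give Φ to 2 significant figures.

Photons absorbed by the actinometer: 4.11×10⁻⁶ / 0.134 = 3.067×10⁻⁵ mol.
Φ(unknown) = 1.62×10⁻⁵ / 3.067×10⁻⁵ = 0.53.

Φ = 0.53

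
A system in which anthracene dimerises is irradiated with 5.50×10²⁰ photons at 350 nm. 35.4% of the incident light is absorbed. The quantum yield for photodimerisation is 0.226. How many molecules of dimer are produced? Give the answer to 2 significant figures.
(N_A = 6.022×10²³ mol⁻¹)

Moles of photons: 5.50×10²⁰ / 6.022×10²³ = 9.133×10⁻⁴ mol.
Photons absorbed: 0.354 × 9.133×10⁻⁴ = 3.233×10⁻⁴ mol.
Product: Φ × n_abs = 0.226 × 3.233×10⁻⁴ = 7.307×10⁻⁵ mol.
As a count: 7.307×10⁻⁵ × 6.022×10²³ = 4.4×10¹⁹.

4.4×10¹⁹ molecules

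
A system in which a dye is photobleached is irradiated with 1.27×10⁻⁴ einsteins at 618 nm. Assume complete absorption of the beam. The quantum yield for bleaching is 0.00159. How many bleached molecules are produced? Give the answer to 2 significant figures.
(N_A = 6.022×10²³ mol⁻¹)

1.2×10¹⁷ bleached molecules

Product: Φ × n_abs = 0.00159 × 1.27×10⁻⁴ = 2.019×10⁻⁷ mol.
As a count: 2.019×10⁻⁷ × 6.022×10²³ = 1.2×10¹⁷.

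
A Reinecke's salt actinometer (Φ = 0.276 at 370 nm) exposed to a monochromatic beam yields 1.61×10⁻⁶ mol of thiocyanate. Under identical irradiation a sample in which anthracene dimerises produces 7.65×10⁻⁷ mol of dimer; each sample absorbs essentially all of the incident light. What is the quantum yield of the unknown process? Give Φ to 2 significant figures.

Φ = 0.13

Photons absorbed by the actinometer: 1.61×10⁻⁶ / 0.276 = 5.833×10⁻⁶ mol.
Φ(unknown) = 7.65×10⁻⁷ / 5.833×10⁻⁶ = 0.13.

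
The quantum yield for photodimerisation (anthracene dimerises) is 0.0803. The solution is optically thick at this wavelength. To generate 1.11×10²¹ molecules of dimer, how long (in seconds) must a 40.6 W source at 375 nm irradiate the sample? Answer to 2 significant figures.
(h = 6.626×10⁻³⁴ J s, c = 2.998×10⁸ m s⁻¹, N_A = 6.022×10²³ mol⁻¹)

Product: 1.11×10²¹ / 6.022×10²³ = 0.001843 mol.
Photons that must be absorbed: 0.001843 / 0.0803 = 0.02295 mol.
Photon energy: hc/λ = 5.297×10⁻¹⁹ J; per mole, 3.190×10⁵ J mol⁻¹.
Energy required: 0.02295 × 3.190×10⁵ = 7321 J.
Time: 7321 J / 40.6 W = 180 s.

t ≈ 180 s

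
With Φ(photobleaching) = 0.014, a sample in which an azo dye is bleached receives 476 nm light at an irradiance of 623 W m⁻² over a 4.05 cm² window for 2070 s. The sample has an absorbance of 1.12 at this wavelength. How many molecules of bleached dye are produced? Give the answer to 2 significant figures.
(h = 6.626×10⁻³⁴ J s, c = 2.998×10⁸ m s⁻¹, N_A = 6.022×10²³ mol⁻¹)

Photon energy at 476 nm: hc/λ = (6.626×10⁻³⁴)(2.998×10⁸)/(476×10⁻⁹) = 4.173×10⁻¹⁹ J.
Energy delivered: (623 W m⁻²)(4.05×10⁻⁴ m²)(2070 s) = 522.3 J.
Photons incident: 522.3 / 4.173×10⁻¹⁹ = 1.252×10²¹, i.e. 1.252×10²¹/6.022×10²³ = 0.002079 mol.
Fraction absorbed: 1 − 10^(−1.12) = 0.9241.
Photons absorbed: 0.9241 × 0.002079 = 0.001921 mol.
Product: Φ × n_abs = 0.014 × 0.001921 = 2.689×10⁻⁵ mol.
As a count: 2.689×10⁻⁵ × 6.022×10²³ = 1.6×10¹⁹.

1.6×10¹⁹ molecules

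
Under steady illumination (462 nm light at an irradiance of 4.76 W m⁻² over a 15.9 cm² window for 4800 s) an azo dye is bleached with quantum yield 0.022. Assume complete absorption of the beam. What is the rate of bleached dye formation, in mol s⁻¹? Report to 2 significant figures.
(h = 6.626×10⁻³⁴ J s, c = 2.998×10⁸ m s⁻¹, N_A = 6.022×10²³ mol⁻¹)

6.4×10⁻¹⁰ mol s⁻¹

Photon energy at 462 nm: hc/λ = (6.626×10⁻³⁴)(2.998×10⁸)/(462×10⁻⁹) = 4.300×10⁻¹⁹ J.
Energy delivered: (4.76 W m⁻²)(15.9×10⁻⁴ m²)(4800 s) = 36.33 J.
Photons incident: 36.33 / 4.300×10⁻¹⁹ = 8.449×10¹⁹, i.e. 8.449×10¹⁹/6.022×10²³ = 1.403×10⁻⁴ mol.
Product formed: 0.022 × 1.403×10⁻⁴ = 3.087×10⁻⁶ mol.
Rate: 3.087×10⁻⁶ / 4800 s = 6.4×10⁻¹⁰ mol s⁻¹.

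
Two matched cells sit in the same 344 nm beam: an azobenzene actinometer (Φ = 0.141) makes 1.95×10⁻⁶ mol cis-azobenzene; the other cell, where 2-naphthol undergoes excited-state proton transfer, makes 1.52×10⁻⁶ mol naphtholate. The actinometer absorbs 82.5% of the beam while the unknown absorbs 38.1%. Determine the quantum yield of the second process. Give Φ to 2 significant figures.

Photons absorbed by the actinometer: 1.95×10⁻⁶ / 0.141 = 1.383×10⁻⁵ mol.
Incident flux: 1.383×10⁻⁵ / 0.825 = 1.676×10⁻⁵ einstein.
Absorbed by unknown: 0.381 × 1.676×10⁻⁵ = 6.386×10⁻⁶ mol.
Φ(unknown) = 1.52×10⁻⁶ / 6.386×10⁻⁶ = 0.24.

Φ = 0.24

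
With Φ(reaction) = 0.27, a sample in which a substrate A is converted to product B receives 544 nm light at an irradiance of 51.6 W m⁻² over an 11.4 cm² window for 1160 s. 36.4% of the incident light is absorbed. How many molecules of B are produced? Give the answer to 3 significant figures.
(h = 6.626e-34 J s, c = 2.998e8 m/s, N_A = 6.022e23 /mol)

Photon energy at 544 nm: hc/λ = (6.626e-34)(2.998e8)/(544e-9) = 3.652e-19 J.
Energy delivered: (51.6 W m⁻²)(11.4e-4 m²)(1160 s) = 68.24 J.
Photons incident: 68.24 / 3.652e-19 = 1.869e20, i.e. 1.869e20/6.022e23 = 3.104e-4 mol.
Photons absorbed: 0.364 × 3.104e-4 = 1.130e-4 mol.
Product: Φ × n_abs = 0.27 × 1.130e-4 = 3.051e-5 mol.
As a count: 3.051e-5 × 6.022e23 = 1.84e19.

1.84e19 molecules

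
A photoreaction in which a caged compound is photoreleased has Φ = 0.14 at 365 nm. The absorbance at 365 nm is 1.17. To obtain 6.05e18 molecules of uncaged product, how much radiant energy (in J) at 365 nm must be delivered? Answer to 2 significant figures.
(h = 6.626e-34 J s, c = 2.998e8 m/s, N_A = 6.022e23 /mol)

Product: 6.05e18 / 6.022e23 = 1.005e-5 mol.
Photons that must be absorbed: 1.005e-5 / 0.14 = 7.179e-5 mol.
Fraction absorbed: 1 − 10^(−1.17) = 0.9324.
Incident photons needed: 7.179e-5 / 0.9324 = 7.699e-5 mol.
Photon energy: hc/λ = 5.442e-19 J; per mole, 3.277e5 J mol⁻¹.
Energy required: 7.699e-5 × 3.277e5 = 25 J.

25 J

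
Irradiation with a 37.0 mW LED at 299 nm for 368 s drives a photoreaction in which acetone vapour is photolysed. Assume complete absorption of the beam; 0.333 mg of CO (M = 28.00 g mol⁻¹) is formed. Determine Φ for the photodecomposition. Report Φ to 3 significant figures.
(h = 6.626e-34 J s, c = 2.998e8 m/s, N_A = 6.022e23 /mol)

Product: 0.333 mg / 28.00 g mol⁻¹ = 1.189e-5 mol.
Photon energy at 299 nm: hc/λ = (6.626e-34)(2.998e8)/(299e-9) = 6.644e-19 J.
Energy delivered: (37.0 mW)(368 s) = 13.62 J.
Photons incident: 13.62 / 6.644e-19 = 2.050e19, i.e. 2.050e19/6.022e23 = 3.404e-5 mol.
Φ = 1.189e-5 mol / 3.404e-5 mol photons = 0.349.

Φ = 0.349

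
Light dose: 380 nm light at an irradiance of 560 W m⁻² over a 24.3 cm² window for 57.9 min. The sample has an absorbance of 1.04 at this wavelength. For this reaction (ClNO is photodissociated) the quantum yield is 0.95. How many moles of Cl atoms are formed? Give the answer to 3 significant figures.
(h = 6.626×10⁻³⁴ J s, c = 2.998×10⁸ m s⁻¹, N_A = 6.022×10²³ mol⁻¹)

Photon energy at 380 nm: hc/λ = (6.626×10⁻³⁴)(2.998×10⁸)/(380×10⁻⁹) = 5.228×10⁻¹⁹ J.
Energy delivered: (560 W m⁻²)(24.3×10⁻⁴ m²)(3474 s) = 4727 J.
Photons incident: 4727 / 5.228×10⁻¹⁹ = 9.042×10²¹, i.e. 9.042×10²¹/6.022×10²³ = 0.01501 mol.
Fraction absorbed: 1 − 10^(−1.04) = 0.9088.
Photons absorbed: 0.9088 × 0.01501 = 0.01364 mol.
Product: Φ × n_abs = 0.95 × 0.01364 = 0.01296 mol.

0.0130 mol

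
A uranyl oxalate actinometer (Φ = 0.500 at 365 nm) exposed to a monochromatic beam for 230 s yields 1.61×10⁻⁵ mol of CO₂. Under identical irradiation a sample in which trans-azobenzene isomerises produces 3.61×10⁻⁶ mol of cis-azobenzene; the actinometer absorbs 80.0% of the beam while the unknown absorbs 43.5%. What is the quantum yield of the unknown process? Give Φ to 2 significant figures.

Photons absorbed by the actinometer: 1.61×10⁻⁵ / 0.500 = 3.220×10⁻⁵ mol.
Incident flux: 3.220×10⁻⁵ / 0.800 = 4.025×10⁻⁵ einstein.
Absorbed by unknown: 0.435 × 4.025×10⁻⁵ = 1.751×10⁻⁵ mol.
Φ(unknown) = 3.61×10⁻⁶ / 1.751×10⁻⁵ = 0.21.

Φ = 0.21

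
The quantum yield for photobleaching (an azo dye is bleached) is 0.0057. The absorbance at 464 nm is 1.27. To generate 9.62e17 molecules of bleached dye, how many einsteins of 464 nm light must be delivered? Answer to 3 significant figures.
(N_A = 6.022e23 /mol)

Product: 9.62e17 / 6.022e23 = 1.597e-6 mol.
Photons that must be absorbed: 1.597e-6 / 0.0057 = 2.802e-4 mol.
Fraction absorbed: 1 − 10^(−1.27) = 0.9463.
Incident photons needed: 2.802e-4 / 0.9463 = 2.961e-4 mol.

2.96e-4 einstein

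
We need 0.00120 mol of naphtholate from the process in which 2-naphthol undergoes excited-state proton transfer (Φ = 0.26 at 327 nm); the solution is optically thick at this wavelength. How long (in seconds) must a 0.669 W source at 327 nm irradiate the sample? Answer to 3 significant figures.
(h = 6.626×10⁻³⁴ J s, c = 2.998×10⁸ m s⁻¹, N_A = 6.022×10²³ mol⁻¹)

t ≈ 2520 s

Photons that must be absorbed: 0.00120 / 0.26 = 0.004615 mol.
Photon energy: hc/λ = 6.075×10⁻¹⁹ J; per mole, 3.658×10⁵ J mol⁻¹.
Energy required: 0.004615 × 3.658×10⁵ = 1688 J.
Time: 1688 J / 0.669 W = 2520 s.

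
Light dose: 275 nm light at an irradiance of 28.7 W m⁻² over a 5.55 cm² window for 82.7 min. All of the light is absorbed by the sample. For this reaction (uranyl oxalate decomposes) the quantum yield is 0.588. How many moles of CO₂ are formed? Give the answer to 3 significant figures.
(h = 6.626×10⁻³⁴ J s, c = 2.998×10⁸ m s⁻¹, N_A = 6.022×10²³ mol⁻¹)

1.07×10⁻⁴ mol

Photon energy at 275 nm: hc/λ = (6.626×10⁻³⁴)(2.998×10⁸)/(275×10⁻⁹) = 7.224×10⁻¹⁹ J.
Energy delivered: (28.7 W m⁻²)(5.55×10⁻⁴ m²)(4962 s) = 79.04 J.
Photons incident: 79.04 / 7.224×10⁻¹⁹ = 1.094×10²⁰, i.e. 1.094×10²⁰/6.022×10²³ = 1.817×10⁻⁴ mol.
Product: Φ × n_abs = 0.588 × 1.817×10⁻⁴ = 1.068×10⁻⁴ mol.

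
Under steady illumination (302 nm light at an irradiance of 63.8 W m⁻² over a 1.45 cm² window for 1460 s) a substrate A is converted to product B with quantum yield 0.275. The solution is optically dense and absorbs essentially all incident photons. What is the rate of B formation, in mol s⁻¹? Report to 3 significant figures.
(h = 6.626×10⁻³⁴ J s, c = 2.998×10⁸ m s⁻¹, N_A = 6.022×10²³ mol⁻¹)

Photon energy at 302 nm: hc/λ = (6.626×10⁻³⁴)(2.998×10⁸)/(302×10⁻⁹) = 6.578×10⁻¹⁹ J.
Energy delivered: (63.8 W m⁻²)(1.45×10⁻⁴ m²)(1460 s) = 13.51 J.
Photons incident: 13.51 / 6.578×10⁻¹⁹ = 2.054×10¹⁹, i.e. 2.054×10¹⁹/6.022×10²³ = 3.411×10⁻⁵ mol.
Product formed: 0.275 × 3.411×10⁻⁵ = 9.380×10⁻⁶ mol.
Rate: 9.380×10⁻⁶ / 1460 s = 6.42×10⁻⁹ mol s⁻¹.

6.42×10⁻⁹ mol s⁻¹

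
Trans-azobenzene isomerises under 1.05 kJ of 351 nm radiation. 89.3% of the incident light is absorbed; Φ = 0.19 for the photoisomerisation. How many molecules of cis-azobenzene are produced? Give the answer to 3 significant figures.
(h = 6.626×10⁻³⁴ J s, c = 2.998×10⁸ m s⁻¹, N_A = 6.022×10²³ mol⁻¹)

3.15×10²⁰ molecules

Photon energy at 351 nm: hc/λ = (6.626×10⁻³⁴)(2.998×10⁸)/(351×10⁻⁹) = 5.659×10⁻¹⁹ J.
Incident energy: 1.05 kJ = 1050 J.
Photons incident: 1050 / 5.659×10⁻¹⁹ = 1.855×10²¹, i.e. 1.855×10²¹/6.022×10²³ = 0.003080 mol.
Photons absorbed: 0.893 × 0.003080 = 0.002750 mol.
Product: Φ × n_abs = 0.19 × 0.002750 = 5.225×10⁻⁴ mol.
As a count: 5.225×10⁻⁴ × 6.022×10²³ = 3.15×10²⁰.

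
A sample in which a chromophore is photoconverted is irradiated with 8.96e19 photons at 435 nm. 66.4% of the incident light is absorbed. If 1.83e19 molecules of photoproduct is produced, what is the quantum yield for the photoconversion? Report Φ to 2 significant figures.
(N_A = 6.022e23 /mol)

Φ = 0.31

Product: 1.83e19 / 6.022e23 = 3.039e-5 mol.
Moles of photons: 8.96e19 / 6.022e23 = 1.488e-4 mol.
Photons absorbed: 0.664 × 1.488e-4 = 9.880e-5 mol.
Φ = 3.039e-5 mol / 9.880e-5 mol photons = 0.31.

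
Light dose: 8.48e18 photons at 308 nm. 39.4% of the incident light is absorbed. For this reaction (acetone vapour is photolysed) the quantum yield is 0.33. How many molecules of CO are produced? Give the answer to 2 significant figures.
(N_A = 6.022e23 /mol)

1.1e18 molecules

Moles of photons: 8.48e18 / 6.022e23 = 1.408e-5 mol.
Photons absorbed: 0.394 × 1.408e-5 = 5.548e-6 mol.
Product: Φ × n_abs = 0.33 × 5.548e-6 = 1.831e-6 mol.
As a count: 1.831e-6 × 6.022e23 = 1.1e18.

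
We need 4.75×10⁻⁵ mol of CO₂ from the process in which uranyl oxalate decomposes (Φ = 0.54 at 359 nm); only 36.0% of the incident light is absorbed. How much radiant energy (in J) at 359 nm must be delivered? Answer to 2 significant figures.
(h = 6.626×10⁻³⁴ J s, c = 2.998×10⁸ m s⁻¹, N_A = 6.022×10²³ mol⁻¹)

Photons that must be absorbed: 4.75×10⁻⁵ / 0.54 = 8.796×10⁻⁵ mol.
Incident photons needed: 8.796×10⁻⁵ / 0.360 = 2.443×10⁻⁴ mol.
Photon energy: hc/λ = 5.533×10⁻¹⁹ J; per mole, 3.332×10⁵ J mol⁻¹.
Energy required: 2.443×10⁻⁴ × 3.332×10⁵ = 81 J.

81 J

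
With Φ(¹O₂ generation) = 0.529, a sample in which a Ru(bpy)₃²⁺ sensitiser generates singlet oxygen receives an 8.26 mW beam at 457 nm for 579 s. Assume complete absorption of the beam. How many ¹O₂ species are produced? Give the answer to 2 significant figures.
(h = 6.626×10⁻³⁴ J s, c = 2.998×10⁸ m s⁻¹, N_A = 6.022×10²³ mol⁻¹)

5.8×10¹⁸ species

Photon energy at 457 nm: hc/λ = (6.626×10⁻³⁴)(2.998×10⁸)/(457×10⁻⁹) = 4.347×10⁻¹⁹ J.
Energy delivered: (8.26 mW)(579 s) = 4.783 J.
Photons incident: 4.783 / 4.347×10⁻¹⁹ = 1.100×10¹⁹, i.e. 1.100×10¹⁹/6.022×10²³ = 1.827×10⁻⁵ mol.
Product: Φ × n_abs = 0.529 × 1.827×10⁻⁵ = 9.665×10⁻⁶ mol.
As a count: 9.665×10⁻⁶ × 6.022×10²³ = 5.8×10¹⁸.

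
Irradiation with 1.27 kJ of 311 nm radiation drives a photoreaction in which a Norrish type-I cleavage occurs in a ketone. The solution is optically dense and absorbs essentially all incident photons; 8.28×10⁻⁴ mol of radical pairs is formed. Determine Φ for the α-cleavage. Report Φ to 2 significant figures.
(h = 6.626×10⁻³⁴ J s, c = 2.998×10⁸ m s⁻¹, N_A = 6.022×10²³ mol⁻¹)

Photon energy at 311 nm: hc/λ = (6.626×10⁻³⁴)(2.998×10⁸)/(311×10⁻⁹) = 6.387×10⁻¹⁹ J.
Incident energy: 1.27 kJ = 1270 J.
Photons incident: 1270 / 6.387×10⁻¹⁹ = 1.988×10²¹, i.e. 1.988×10²¹/6.022×10²³ = 0.003301 mol.
Φ = 8.28×10⁻⁴ mol / 0.003301 mol photons = 0.25.

Φ = 0.25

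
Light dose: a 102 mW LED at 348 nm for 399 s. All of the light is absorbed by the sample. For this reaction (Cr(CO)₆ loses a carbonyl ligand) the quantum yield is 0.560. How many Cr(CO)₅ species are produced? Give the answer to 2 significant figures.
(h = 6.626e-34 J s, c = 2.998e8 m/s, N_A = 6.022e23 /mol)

Photon energy at 348 nm: hc/λ = (6.626e-34)(2.998e8)/(348e-9) = 5.708e-19 J.
Energy delivered: (102 mW)(399 s) = 40.70 J.
Photons incident: 40.70 / 5.708e-19 = 7.130e19, i.e. 7.130e19/6.022e23 = 1.184e-4 mol.
Product: Φ × n_abs = 0.560 × 1.184e-4 = 6.630e-5 mol.
As a count: 6.630e-5 × 6.022e23 = 4.0e19.

4.0e19 species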